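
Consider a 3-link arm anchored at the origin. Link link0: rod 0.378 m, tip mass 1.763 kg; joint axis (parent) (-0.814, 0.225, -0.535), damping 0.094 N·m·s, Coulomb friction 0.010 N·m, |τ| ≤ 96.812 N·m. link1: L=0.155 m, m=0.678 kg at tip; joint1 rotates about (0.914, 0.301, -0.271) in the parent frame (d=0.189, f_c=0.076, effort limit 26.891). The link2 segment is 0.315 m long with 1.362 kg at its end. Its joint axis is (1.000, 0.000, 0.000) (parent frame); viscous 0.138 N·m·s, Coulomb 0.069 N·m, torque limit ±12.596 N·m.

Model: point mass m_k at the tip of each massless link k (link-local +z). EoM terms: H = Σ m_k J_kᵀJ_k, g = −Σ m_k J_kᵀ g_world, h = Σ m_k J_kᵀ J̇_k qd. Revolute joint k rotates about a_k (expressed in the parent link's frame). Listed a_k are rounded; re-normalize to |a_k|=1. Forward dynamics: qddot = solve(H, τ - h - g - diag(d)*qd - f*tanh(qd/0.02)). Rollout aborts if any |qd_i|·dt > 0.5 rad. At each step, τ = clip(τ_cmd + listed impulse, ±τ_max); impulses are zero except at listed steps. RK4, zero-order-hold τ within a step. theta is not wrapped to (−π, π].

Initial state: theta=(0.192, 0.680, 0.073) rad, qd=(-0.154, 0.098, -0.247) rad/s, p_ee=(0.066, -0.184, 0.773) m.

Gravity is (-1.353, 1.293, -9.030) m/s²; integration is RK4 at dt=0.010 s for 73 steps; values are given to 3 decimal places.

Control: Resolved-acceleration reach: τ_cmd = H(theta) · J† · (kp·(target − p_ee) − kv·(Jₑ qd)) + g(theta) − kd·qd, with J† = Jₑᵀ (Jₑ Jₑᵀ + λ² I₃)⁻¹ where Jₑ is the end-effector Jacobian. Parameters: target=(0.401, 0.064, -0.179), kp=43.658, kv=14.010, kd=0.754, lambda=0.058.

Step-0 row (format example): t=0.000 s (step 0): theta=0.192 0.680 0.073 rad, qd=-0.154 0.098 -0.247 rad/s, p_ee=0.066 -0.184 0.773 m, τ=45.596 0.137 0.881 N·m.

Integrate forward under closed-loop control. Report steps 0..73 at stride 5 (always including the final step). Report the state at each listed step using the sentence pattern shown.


t=0.050 s (step 5): theta=0.350 0.887 0.089 rad, qd=5.066 6.292 0.494 rad/s, p_ee=0.063 -0.174 0.741 m, τ=8.497 -3.151 -0.895 N·m.
t=0.100 s (step 10): theta=0.604 1.191 0.107 rad, qd=4.740 5.523 0.233 rad/s, p_ee=0.035 -0.137 0.686 m, τ=-5.443 -3.561 -2.797 N·m.
t=0.150 s (step 15): theta=0.816 1.437 0.109 rad, qd=3.808 4.384 -0.100 rad/s, p_ee=-0.002 -0.090 0.635 m, τ=-6.552 -4.480 -3.832 N·m.
t=0.200 s (step 20): theta=0.991 1.640 0.095 rad, qd=3.253 3.768 -0.482 rad/s, p_ee=-0.033 -0.043 0.588 m, τ=-5.623 -5.038 -4.085 N·m.
t=0.250 s (step 25): theta=1.147 1.818 0.063 rad, qd=3.013 3.411 -0.792 rad/s, p_ee=-0.057 0.003 0.542 m, τ=-4.892 -5.277 -4.123 N·m.
t=0.300 s (step 30): theta=1.296 1.983 0.016 rad, qd=2.984 3.172 -1.040 rad/s, p_ee=-0.073 0.049 0.498 m, τ=-4.593 -5.374 -4.136 N·m.
t=0.350 s (step 35): theta=1.447 2.136 -0.041 rad, qd=3.090 2.970 -1.230 rad/s, p_ee=-0.080 0.096 0.452 m, τ=-4.633 -5.392 -4.166 N·m.
t=0.400 s (step 40): theta=1.606 2.279 -0.106 rad, qd=3.281 2.753 -1.358 rad/s, p_ee=-0.080 0.141 0.404 m, τ=-4.878 -5.340 -4.203 N·m.
t=0.450 s (step 45): theta=1.776 2.411 -0.175 rad, qd=3.517 2.492 -1.419 rad/s, p_ee=-0.071 0.184 0.355 m, τ=-5.199 -5.203 -4.225 N·m.
t=0.500 s (step 50): theta=1.958 2.528 -0.246 rad, qd=3.764 2.178 -1.416 rad/s, p_ee=-0.054 0.223 0.303 m, τ=-5.489 -4.965 -4.207 N·m.
t=0.550 s (step 55): theta=2.152 2.628 -0.316 rad, qd=3.982 1.815 -1.357 rad/s, p_ee=-0.030 0.256 0.250 m, τ=-5.681 -4.618 -4.129 N·m.
t=0.600 s (step 60): theta=2.355 2.709 -0.382 rad, qd=4.131 1.419 -1.259 rad/s, p_ee=-0.000 0.281 0.196 m, τ=-5.759 -4.161 -3.980 N·m.
t=0.650 s (step 65): theta=2.563 2.770 -0.442 rad, qd=4.170 1.010 -1.135 rad/s, p_ee=0.035 0.297 0.142 m, τ=-5.732 -3.608 -3.757 N·m.
t=0.700 s (step 70): theta=2.770 2.810 -0.495 rad, qd=4.070 0.616 -1.000 rad/s, p_ee=0.072 0.304 0.090 m, τ=-5.605 -2.984 -3.471 N·m.
t=0.730 s (step 73): theta=2.890 2.825 -0.524 rad, qd=3.939 0.399 -0.917 rad/s, p_ee=0.096 0.303 0.061 m.


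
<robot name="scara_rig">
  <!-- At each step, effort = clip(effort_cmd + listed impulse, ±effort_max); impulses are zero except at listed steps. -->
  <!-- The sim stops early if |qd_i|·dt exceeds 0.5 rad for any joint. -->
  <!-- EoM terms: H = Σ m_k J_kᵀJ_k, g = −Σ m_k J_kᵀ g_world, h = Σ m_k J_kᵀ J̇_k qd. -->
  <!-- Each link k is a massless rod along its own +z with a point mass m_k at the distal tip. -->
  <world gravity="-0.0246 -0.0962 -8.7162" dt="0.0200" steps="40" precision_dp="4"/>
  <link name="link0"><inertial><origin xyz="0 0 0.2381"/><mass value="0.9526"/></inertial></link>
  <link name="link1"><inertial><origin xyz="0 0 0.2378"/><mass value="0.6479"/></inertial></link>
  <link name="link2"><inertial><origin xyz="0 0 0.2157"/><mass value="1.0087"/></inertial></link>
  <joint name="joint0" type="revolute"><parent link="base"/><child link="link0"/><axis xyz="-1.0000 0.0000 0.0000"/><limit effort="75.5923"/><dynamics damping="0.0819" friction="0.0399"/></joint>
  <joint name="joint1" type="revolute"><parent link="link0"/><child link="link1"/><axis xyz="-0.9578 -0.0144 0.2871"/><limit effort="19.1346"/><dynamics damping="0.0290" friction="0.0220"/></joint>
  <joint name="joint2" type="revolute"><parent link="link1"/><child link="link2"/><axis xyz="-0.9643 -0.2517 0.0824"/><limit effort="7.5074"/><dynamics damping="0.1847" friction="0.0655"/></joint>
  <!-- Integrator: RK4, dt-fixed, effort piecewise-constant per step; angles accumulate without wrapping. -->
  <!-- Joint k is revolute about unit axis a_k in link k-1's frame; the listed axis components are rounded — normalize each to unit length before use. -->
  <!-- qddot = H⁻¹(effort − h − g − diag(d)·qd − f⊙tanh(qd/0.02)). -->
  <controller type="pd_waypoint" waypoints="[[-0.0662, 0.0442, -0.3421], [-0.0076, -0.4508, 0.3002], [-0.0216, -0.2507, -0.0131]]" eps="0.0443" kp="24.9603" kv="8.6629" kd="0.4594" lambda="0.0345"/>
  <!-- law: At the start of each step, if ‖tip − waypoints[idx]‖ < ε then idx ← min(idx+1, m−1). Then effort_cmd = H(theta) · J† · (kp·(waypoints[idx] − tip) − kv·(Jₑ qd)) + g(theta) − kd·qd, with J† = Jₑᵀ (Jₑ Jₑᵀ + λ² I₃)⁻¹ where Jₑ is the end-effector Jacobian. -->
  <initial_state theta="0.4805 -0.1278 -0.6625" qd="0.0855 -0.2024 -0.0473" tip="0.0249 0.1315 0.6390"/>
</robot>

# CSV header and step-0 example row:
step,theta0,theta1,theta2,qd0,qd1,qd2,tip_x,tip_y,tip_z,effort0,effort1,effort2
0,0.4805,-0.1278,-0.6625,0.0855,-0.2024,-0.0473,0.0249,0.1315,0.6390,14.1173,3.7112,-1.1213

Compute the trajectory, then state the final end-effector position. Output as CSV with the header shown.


step,theta0,theta1,theta2,qd0,qd1,qd2,tip_x,tip_y,tip_z,effort0,effort1,effort2
1,0.5039,-0.1522,-0.6904,2.2410,-2.2668,-2.6012,0.0244,0.1306,0.6345,9.4986,3.6394,0.2003
2,0.5597,-0.2073,-0.7517,3.3224,-3.2316,-3.4594,0.0227,0.1307,0.6233,5.0071,2.7520,0.4487
3,0.6298,-0.2724,-0.8250,3.6934,-3.2960,-3.8418,0.0199,0.1331,0.6077,1.4962,1.6204,0.4666
4,0.7046,-0.3368,-0.9021,3.7938,-3.1626,-3.8591,0.0162,0.1376,0.5893,-1.0622,0.6972,0.3692
5,0.7800,-0.3977,-0.9785,3.7666,-2.9467,-3.7826,0.0119,0.1435,0.5692,-2.8839,-0.0010,0.2998
6,0.8545,-0.4544,-1.0530,3.6905,-2.7383,-3.6643,0.0074,0.1503,0.5479,-4.1839,-0.4935,0.2704
7,0.9272,-0.5072,-1.1249,3.5930,-2.5512,-3.5408,0.0028,0.1574,0.5258,-5.1147,-0.8290,0.2839
8,0.9980,-0.5565,-1.1944,3.4874,-2.3900,-3.4210,-0.0018,0.1645,0.5032,-5.7823,-1.0470,0.3309
9,1.0666,-0.6029,-1.2616,3.3792,-2.2525,-3.3084,-0.0063,0.1712,0.4802,-6.2595,-1.1795,0.4024
10,1.1330,-0.6468,-1.3266,3.2715,-2.1353,-3.2030,-0.0107,0.1774,0.4571,-6.5971,-1.2504,0.4905
11,1.1974,-0.6885,-1.3896,3.1654,-2.0350,-3.1042,-0.0149,0.1829,0.4339,-6.8308,-1.2775,0.5885
12,1.2596,-0.7283,-1.4506,3.0618,-1.9486,-3.0108,-0.0189,0.1876,0.4107,-6.9861,-1.2738,0.6917
13,1.3199,-0.7666,-1.5098,2.9610,-1.8738,-2.9219,-0.0227,0.1916,0.3877,-7.0815,-1.2491,0.7961
14,1.3781,-0.8034,-1.5673,2.8633,-1.8084,-2.8367,-0.0262,0.1948,0.3649,-7.1302,-1.2104,0.8992
15,1.4344,-0.8390,-1.6231,2.7689,-1.7510,-2.7545,-0.0295,0.1973,0.3423,-7.1422,-1.1630,0.9987
16,1.4889,-0.8736,-1.6772,2.6779,-1.7002,-2.6745,-0.0326,0.1990,0.3202,-7.1247,-1.1106,1.0934
17,1.5416,-0.9072,-1.7298,2.5904,-1.6548,-2.5963,-0.0354,0.2000,0.2984,-7.0832,-1.0560,1.1821
18,1.5926,-0.9399,-1.7809,2.5068,-1.6142,-2.5196,-0.0380,0.2004,0.2770,-7.0218,-1.0011,1.2644
19,1.6420,-0.9718,-1.8304,2.4273,-1.5774,-2.4438,-0.0403,0.2002,0.2562,-6.9434,-0.9473,1.3397
20,1.6898,-1.0031,-1.8784,2.3521,-1.5437,-2.3688,-0.0425,0.1994,0.2358,-6.8503,-0.8955,1.4080
21,1.7362,-1.0337,-1.9250,2.2816,-1.5124,-2.2944,-0.0444,0.1982,0.2160,-6.7444,-0.8463,1.4692
22,1.7812,-1.0637,-1.9700,2.2162,-1.4829,-2.2202,-0.0461,0.1966,0.1967,-6.6268,-0.8002,1.5236
23,1.8249,-1.0931,-2.0136,2.1564,-1.4544,-2.1461,-0.0475,0.1946,0.1780,-6.4983,-0.7573,1.5712
24,1.8676,-1.1220,-2.0557,2.1027,-1.4259,-2.0721,-0.0488,0.1924,0.1598,-6.3596,-0.7178,1.6124
25,1.9092,-1.1503,-2.0963,2.0556,-1.3966,-1.9981,-0.0500,0.1898,0.1422,-6.2111,-0.6817,1.6476
26,1.9499,-1.1779,-2.1355,2.0159,-1.3652,-1.9239,-0.0509,0.1871,0.1252,-6.0531,-0.6491,1.6771
27,1.9900,-1.2049,-2.1731,1.9840,-1.3306,-1.8497,-0.0517,0.1842,0.1087,-5.8856,-0.6200,1.7015
28,2.0295,-1.2312,-2.2093,1.9607,-1.2913,-1.7756,-0.0523,0.1812,0.0927,-5.7091,-0.5946,1.7211
29,2.0686,-1.2566,-2.2440,1.9467,-1.2456,-1.7016,-0.0529,0.1781,0.0773,-5.5241,-0.5732,1.7366
30,2.1075,-1.2811,-2.2772,1.9423,-1.1917,-1.6279,-0.0532,0.1749,0.0624,-5.3318,-0.5563,1.7483
31,2.1464,-1.3043,-2.3090,1.9479,-1.1276,-1.5549,-0.0535,0.1717,0.0480,-5.1338,-0.5447,1.7569
32,2.1856,-1.3262,-2.3393,1.9636,-1.0514,-1.4829,-0.0536,0.1684,0.0341,-4.9331,-0.5396,1.7629
33,2.2252,-1.3464,-2.3682,1.9888,-0.9611,-1.4123,-0.0537,0.1651,0.0207,-4.7336,-0.5426,1.7668
34,2.2653,-1.3646,-2.3957,2.0227,-0.8551,-1.3436,-0.0536,0.1619,0.0077,-4.5399,-0.5559,1.7691
35,2.3062,-1.3806,-2.4218,2.0632,-0.7322,-1.2772,-0.0534,0.1586,-0.0049,-4.3575,-0.5816,1.7702
36,2.3480,-1.3939,-2.4467,2.1080,-0.5922,-1.2136,-0.0532,0.1553,-0.0171,-4.1912,-0.6219,1.7703
37,2.3907,-1.4043,-2.4703,2.1539,-0.4357,-1.1530,-0.0529,0.1520,-0.0289,-4.0447,-0.6782,1.7695
38,2.4342,-1.4114,-2.4927,2.1971,-0.2647,-1.0953,-0.0525,0.1487,-0.0403,-3.9198,-0.7511,1.7676
39,2.4786,-1.4149,-2.5140,2.2340,-0.0822,-1.0404,-0.0520,0.1454,-0.0513,-3.8161,-0.8400,1.7643
40,2.5237,-1.4149,-2.5343,2.2638,0.0969,-0.9845,-0.0515,0.1420,-0.0620,,,
# final tip position (m): -0.0515 0.1420 -0.0620


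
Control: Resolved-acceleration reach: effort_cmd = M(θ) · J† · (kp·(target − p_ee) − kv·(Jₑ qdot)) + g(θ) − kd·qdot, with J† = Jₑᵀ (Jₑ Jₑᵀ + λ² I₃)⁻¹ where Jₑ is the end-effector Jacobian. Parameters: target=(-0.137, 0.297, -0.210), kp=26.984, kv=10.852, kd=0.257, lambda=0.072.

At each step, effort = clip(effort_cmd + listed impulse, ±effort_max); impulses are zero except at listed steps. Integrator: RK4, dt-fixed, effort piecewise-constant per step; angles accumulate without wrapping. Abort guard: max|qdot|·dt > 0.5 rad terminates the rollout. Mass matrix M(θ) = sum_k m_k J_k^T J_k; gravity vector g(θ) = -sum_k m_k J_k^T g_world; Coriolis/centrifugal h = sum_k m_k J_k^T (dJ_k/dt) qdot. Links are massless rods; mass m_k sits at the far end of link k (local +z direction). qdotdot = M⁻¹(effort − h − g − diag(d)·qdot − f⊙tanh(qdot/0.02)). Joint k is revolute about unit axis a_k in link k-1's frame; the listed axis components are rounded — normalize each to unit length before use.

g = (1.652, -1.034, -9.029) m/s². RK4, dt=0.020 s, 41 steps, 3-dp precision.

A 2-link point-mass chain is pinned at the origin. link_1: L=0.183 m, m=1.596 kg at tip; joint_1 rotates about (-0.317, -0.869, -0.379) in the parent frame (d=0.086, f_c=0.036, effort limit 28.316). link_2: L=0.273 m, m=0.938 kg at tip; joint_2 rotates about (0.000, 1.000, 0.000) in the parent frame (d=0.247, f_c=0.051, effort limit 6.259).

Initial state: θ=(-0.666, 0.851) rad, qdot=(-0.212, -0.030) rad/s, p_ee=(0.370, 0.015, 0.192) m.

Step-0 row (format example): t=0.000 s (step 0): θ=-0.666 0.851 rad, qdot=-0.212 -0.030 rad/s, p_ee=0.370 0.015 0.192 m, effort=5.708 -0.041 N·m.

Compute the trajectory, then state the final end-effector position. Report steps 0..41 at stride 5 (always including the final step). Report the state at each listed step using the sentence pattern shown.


t=0.100 s (step 5): θ=-0.537 1.099 rad, qdot=1.752 3.180 rad/s, p_ee=0.354 0.021 0.166 m, effort=4.303 -1.267 N·m.
t=0.200 s (step 10): θ=-0.377 1.403 rad, qdot=1.364 2.864 rad/s, p_ee=0.327 0.021 0.131 m, effort=3.375 -1.224 N·m.
t=0.300 s (step 15): θ=-0.273 1.670 rad, qdot=0.710 2.481 rad/s, p_ee=0.300 0.019 0.089 m, effort=2.844 -1.188 N·m.
t=0.400 s (step 20): θ=-0.238 1.900 rad, qdot=-0.026 2.124 rad/s, p_ee=0.272 0.019 0.040 m, effort=2.469 -1.046 N·m.
t=0.500 s (step 25): θ=-0.278 2.096 rad, qdot=-0.789 1.772 rad/s, p_ee=0.239 0.024 -0.011 m, effort=2.140 -0.771 N·m.
t=0.600 s (step 30): θ=-0.399 2.252 rad, qdot=-1.654 1.330 rad/s, p_ee=0.201 0.035 -0.059 m, effort=1.958 -0.378 N·m.
t=0.700 s (step 35): θ=-0.607 2.359 rad, qdot=-2.482 0.800 rad/s, p_ee=0.156 0.052 -0.100 m, effort=1.923 0.072 N·m.
t=0.800 s (step 40): θ=-0.887 2.411 rad, qdot=-3.045 0.233 rad/s, p_ee=0.107 0.075 -0.129 m, effort=1.990 0.485 N·m.
t=0.820 s (step 41): θ=-0.948 2.415 rad, qdot=-3.105 0.126 rad/s, p_ee=0.098 0.079 -0.133 m.
final p_ee position (m): 0.098 0.079 -0.133


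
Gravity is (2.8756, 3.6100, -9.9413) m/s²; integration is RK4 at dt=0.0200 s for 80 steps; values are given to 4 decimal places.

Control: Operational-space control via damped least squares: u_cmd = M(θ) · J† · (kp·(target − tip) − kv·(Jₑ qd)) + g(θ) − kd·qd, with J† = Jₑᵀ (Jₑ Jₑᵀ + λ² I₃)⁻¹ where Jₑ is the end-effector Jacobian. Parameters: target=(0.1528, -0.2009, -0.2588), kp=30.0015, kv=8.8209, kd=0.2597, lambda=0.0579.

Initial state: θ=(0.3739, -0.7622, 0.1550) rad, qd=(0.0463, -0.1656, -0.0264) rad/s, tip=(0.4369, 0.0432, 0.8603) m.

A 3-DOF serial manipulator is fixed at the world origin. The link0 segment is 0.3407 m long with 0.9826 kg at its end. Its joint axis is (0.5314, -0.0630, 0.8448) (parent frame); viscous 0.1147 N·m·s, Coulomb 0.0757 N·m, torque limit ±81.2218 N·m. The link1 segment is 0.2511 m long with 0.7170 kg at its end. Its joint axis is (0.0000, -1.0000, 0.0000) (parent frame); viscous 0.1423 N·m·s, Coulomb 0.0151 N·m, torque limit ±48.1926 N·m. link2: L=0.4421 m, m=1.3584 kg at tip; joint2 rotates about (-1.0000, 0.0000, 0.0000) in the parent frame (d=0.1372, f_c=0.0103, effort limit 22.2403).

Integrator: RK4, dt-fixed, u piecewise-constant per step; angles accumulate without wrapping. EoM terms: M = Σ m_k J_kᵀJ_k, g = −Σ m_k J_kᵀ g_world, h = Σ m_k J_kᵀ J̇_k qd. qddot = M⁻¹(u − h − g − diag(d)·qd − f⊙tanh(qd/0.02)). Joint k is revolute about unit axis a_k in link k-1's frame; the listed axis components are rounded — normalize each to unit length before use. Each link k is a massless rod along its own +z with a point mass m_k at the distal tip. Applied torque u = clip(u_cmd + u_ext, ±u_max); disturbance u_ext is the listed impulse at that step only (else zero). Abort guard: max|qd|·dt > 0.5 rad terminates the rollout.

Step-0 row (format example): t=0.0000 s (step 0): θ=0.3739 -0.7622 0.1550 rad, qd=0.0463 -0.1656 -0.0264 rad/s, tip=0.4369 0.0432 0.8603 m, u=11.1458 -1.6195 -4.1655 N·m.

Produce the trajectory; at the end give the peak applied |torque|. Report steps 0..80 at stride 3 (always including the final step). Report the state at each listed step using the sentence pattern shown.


t=0.0600 s (step 3): θ=0.7607 -0.8626 0.1288 rad, qd=11.8929 -2.6521 -1.7761 rad/s, tip=0.4499 0.0407 0.8344 m, u=5.0993 5.1544 -0.2867 N·m.
t=0.1200 s (step 6): θ=1.6190 -0.9774 -0.0998 rad, qd=15.0061 -0.4844 -5.1004 rad/s, tip=0.4770 0.0387 0.7935 m, u=-1.7760 3.5895 4.7930 N·m.
t=0.1800 s (step 9): θ=2.3222 -0.9293 -0.3457 rad, qd=7.1605 1.3993 -2.6661 rad/s, tip=0.5148 0.0475 0.7669 m, u=-8.1182 -4.7308 5.1279 N·m.
t=0.2400 s (step 12): θ=2.3900 -0.8927 -0.4504 rad, qd=-4.5671 -0.5247 -1.1993 rad/s, tip=0.5487 0.0613 0.7396 m, u=-8.4316 -5.0245 4.4067 N·m.
t=0.3000 s (step 15): θ=1.8714 -0.9965 -0.4797 rad, qd=-11.7454 -2.7390 0.6436 rad/s, tip=0.5713 0.0738 0.6913 m, u=-3.6247 2.2701 2.5439 N·m.
t=0.3600 s (step 18): θ=1.1781 -1.1669 -0.3755 rad, qd=-9.8098 -2.6281 2.2243 rad/s, tip=0.6007 0.0855 0.6247 m, u=1.6268 9.3033 -0.2118 N·m.
t=0.4200 s (step 21): θ=0.8152 -1.3073 -0.3173 rad, qd=-2.5006 -2.1834 -0.6708 rad/s, tip=0.6372 0.0889 0.5392 m, u=1.5910 10.8498 -0.5514 N·m.
t=0.4800 s (step 24): θ=0.7987 -1.4343 -0.4480 rad, qd=1.2642 -2.0466 -3.3917 rad/s, tip=0.6606 0.0789 0.4385 m, u=0.2259 10.8015 -0.0850 N·m.
t=0.5400 s (step 27): θ=0.9072 -1.5547 -0.6868 rad, qd=2.1250 -1.9972 -4.3755 rad/s, tip=0.6626 0.0601 0.3317 m, u=-0.8232 10.0746 -0.1130 N·m.
t=0.6000 s (step 30): θ=1.0325 -1.6811 -0.9510 rad, qd=1.9801 -2.2763 -4.3166 rad/s, tip=0.6421 0.0354 0.2279 m, u=-1.6713 8.7131 -0.6054 N·m.
t=0.6600 s (step 33): θ=1.1371 -1.8368 -1.1911 rad, qd=1.4812 -2.9694 -3.6010 rad/s, tip=0.6036 0.0068 0.1349 m, u=-2.2264 7.0265 -1.4715 N·m.
t=0.7200 s (step 36): θ=1.2088 -2.0421 -1.3751 rad, qd=0.8868 -3.8608 -2.4535 rad/s, tip=0.5565 -0.0236 0.0571 m, u=-2.4704 5.3482 -2.6229 N·m.
t=0.7800 s (step 39): θ=1.2450 -2.2933 -1.4832 rad, qd=0.3126 -4.3947 -1.1253 rad/s, tip=0.5104 -0.0536 -0.0064 m, u=-2.6238 3.8684 -3.8427 N·m.
t=0.8400 s (step 42): θ=1.2535 -2.5562 -1.5183 rad, qd=0.0071 -4.2532 -0.0987 rad/s, tip=0.4692 -0.0815 -0.0609 m, u=-2.9789 2.7683 -4.8263 N·m.
t=0.9000 s (step 45): θ=1.2529 -2.7960 -1.5056 rad, qd=-0.0405 -3.6567 0.4951 rad/s, tip=0.4314 -0.1071 -0.1095 m, u=-3.6053 2.1558 -5.4243 N·m.
t=0.9600 s (step 48): θ=1.2438 -2.9849 -1.4613 rad, qd=-0.3124 -2.5641 0.9620 rad/s, tip=0.3965 -0.1302 -0.1520 m, u=-4.1828 1.7448 -5.6316 N·m.
t=1.0200 s (step 51): θ=1.2120 -3.1015 -1.3946 rad, qd=-0.7482 -1.3569 1.2154 rad/s, tip=0.3636 -0.1504 -0.1869 m, u=-4.4077 1.0453 -5.4870 N·m.
t=1.0800 s (step 54): θ=1.1573 -3.1569 -1.3205 rad, qd=-1.0460 -0.5591 1.2268 rad/s, tip=0.3326 -0.1670 -0.2131 m, u=-4.3932 0.2627 -5.1972 N·m.
t=1.1400 s (step 57): θ=1.0911 -3.1775 -1.2500 rad, qd=-1.1369 -0.1749 1.1097 rad/s, tip=0.3042 -0.1800 -0.2318 m, u=-4.3171 -0.3684 -4.9201 N·m.
t=1.2000 s (step 60): θ=1.0240 -3.1828 -1.1882 rad, qd=-1.0904 -0.0198 0.9521 rad/s, tip=0.2792 -0.1901 -0.2451 m, u=-4.2489 -0.8425 -4.7046 N·m.
t=1.2600 s (step 63): θ=0.9620 -3.1823 -1.1359 rad, qd=-0.9731 0.0286 0.7932 rad/s, tip=0.2577 -0.1979 -0.2545 m, u=-4.2010 -1.2000 -4.5501 N·m.
t=1.3200 s (step 66): θ=0.9076 -3.1802 -1.0926 rad, qd=-0.8445 0.0460 0.6557 rad/s, tip=0.2397 -0.2038 -0.2612 m, u=-4.1691 -1.4855 -4.4455 N·m.
t=1.3800 s (step 69): θ=0.8605 -3.1771 -1.0567 rad, qd=-0.7300 0.0592 0.5449 rad/s, tip=0.2248 -0.2083 -0.2661 m, u=-4.1454 -1.7211 -4.3780 N·m.
t=1.4400 s (step 72): θ=0.8197 -3.1732 -1.0268 rad, qd=-0.6344 0.0725 0.4573 rad/s, tip=0.2125 -0.2115 -0.2697 m, u=-4.1247 -1.9147 -4.3367 N·m.
t=1.5000 s (step 75): θ=0.7842 -3.1685 -1.0015 rad, qd=-0.5561 0.0854 0.3883 rad/s, tip=0.2025 -0.2137 -0.2724 m, u=-4.1038 -2.0711 -4.3139 N·m.
t=1.5600 s (step 78): θ=0.7528 -3.1631 -0.9800 rad, qd=-0.4921 0.0966 0.3337 rad/s, tip=0.1945 -0.2153 -0.2743 m, u=-4.0812 -2.1943 -4.3040 N·m.
t=1.6000 s (step 80): θ=0.7339 -3.1591 -0.9672 rad, qd=-0.4558 0.1027 0.3036 rad/s, tip=0.1901 -0.2159 -0.2753 m.
max |u| (N·m): 11.1458


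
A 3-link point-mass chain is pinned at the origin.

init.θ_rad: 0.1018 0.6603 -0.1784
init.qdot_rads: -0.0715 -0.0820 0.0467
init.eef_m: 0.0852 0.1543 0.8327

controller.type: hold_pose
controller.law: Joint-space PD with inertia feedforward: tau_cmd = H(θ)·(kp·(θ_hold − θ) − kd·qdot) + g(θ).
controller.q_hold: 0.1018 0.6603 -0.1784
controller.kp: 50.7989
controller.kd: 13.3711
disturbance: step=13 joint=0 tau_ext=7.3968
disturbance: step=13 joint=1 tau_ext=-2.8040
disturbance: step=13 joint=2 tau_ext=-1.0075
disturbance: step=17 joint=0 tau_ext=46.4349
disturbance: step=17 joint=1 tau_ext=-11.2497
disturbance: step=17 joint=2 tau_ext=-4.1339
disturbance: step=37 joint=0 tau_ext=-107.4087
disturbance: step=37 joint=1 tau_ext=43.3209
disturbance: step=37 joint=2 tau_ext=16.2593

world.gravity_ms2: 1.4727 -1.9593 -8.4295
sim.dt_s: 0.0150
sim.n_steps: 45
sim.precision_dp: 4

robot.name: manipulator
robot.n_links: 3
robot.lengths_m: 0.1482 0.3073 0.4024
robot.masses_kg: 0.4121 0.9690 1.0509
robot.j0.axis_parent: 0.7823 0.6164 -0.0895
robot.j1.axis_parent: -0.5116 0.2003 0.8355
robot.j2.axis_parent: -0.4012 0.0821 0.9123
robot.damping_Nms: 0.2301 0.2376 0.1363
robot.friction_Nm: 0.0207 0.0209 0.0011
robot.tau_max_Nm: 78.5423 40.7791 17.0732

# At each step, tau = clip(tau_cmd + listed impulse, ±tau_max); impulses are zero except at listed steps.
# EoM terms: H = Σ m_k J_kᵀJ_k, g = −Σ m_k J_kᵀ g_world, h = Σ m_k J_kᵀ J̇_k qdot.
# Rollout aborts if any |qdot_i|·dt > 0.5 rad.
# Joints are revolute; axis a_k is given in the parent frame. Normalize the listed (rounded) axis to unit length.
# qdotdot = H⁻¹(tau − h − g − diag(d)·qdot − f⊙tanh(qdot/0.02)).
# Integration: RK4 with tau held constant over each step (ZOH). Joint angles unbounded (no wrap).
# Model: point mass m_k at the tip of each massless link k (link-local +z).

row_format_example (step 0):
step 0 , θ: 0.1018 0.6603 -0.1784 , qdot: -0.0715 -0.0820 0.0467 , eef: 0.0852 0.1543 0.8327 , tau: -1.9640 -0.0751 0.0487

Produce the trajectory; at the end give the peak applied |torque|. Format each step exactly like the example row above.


step 1 , θ: 0.1009 0.6595 -0.1782 , qdot: -0.0517 -0.0347 -0.0118 , eef: 0.0847 0.1546 0.8327 , tau: -2.0523 -0.0580 0.0584
step 2 , θ: 0.1002 0.6591 -0.1785 , qdot: -0.0366 -0.0127 -0.0237 , eef: 0.0844 0.1549 0.8327 , tau: -2.1287 -0.0402 0.0657
step 3 , θ: 0.0998 0.6590 -0.1788 , qdot: -0.0256 -0.0043 -0.0173 , eef: 0.0842 0.1551 0.8327 , tau: -2.1949 -0.0220 0.0721
step 4 , θ: 0.0994 0.6590 -0.1790 , qdot: -0.0174 -0.0009 -0.0088 , eef: 0.0840 0.1553 0.8327 , tau: -2.2518 -0.0045 0.0781
step 5 , θ: 0.0992 0.6590 -0.1791 , qdot: -0.0112 0.0007 -0.0028 , eef: 0.0839 0.1554 0.8327 , tau: -2.3005 0.0114 0.0836
step 6 , θ: 0.0991 0.6590 -0.1791 , qdot: -0.0066 0.0015 0.0007 , eef: 0.0838 0.1555 0.8327 , tau: -2.3419 0.0257 0.0885
step 7 , θ: 0.0990 0.6590 -0.1791 , qdot: -0.0031 0.0017 0.0025 , eef: 0.0838 0.1556 0.8327 , tau: -2.3770 0.0383 0.0930
step 8 , θ: 0.0990 0.6590 -0.1791 , qdot: -0.0004 0.0017 0.0033 , eef: 0.0838 0.1556 0.8327 , tau: -2.4068 0.0492 0.0969
step 9 , θ: 0.0990 0.6591 -0.1790 , qdot: 0.0015 0.0016 0.0034 , eef: 0.0838 0.1556 0.8327 , tau: -2.4320 0.0587 0.1002
step 10 , θ: 0.0990 0.6591 -0.1790 , qdot: 0.0030 0.0013 0.0032 , eef: 0.0838 0.1556 0.8327 , tau: -2.4533 0.0669 0.1032
step 11 , θ: 0.0991 0.6591 -0.1789 , qdot: 0.0041 0.0011 0.0029 , eef: 0.0838 0.1556 0.8327 , tau: -2.4714 0.0739 0.1057
step 12 , θ: 0.0992 0.6591 -0.1789 , qdot: 0.0049 0.0009 0.0025 , eef: 0.0838 0.1555 0.8327 , tau: -2.4867 0.0799 0.1078
step 13 , θ: 0.0992 0.6591 -0.1788 , qdot: 0.0054 0.0007 0.0021 , eef: 0.0839 0.1555 0.8327 , tau: 4.8971 -2.7190 -0.8979
step 14 , θ: 0.1002 0.6591 -0.1788 , qdot: 0.1203 -0.0020 0.0005 , eef: 0.0844 0.1549 0.8327 , tau: -4.0422 0.6715 0.3202
step 15 , θ: 0.1018 0.6591 -0.1788 , qdot: 0.0953 -0.0036 -0.0026 , eef: 0.0852 0.1538 0.8329 , tau: -3.8344 0.5945 0.2924
step 16 , θ: 0.1031 0.6590 -0.1789 , qdot: 0.0745 -0.0040 -0.0047 , eef: 0.0859 0.1529 0.8330 , tau: -3.6526 0.5265 0.2678
step 17 , θ: 0.1041 0.6590 -0.1790 , qdot: 0.0572 -0.0039 -0.0057 , eef: 0.0864 0.1522 0.8330 , tau: 42.9410 -10.7830 -3.8878
step 18 , θ: 0.1153 0.6723 -0.1790 , qdot: 1.4503 1.7478 0.0843 , eef: 0.0917 0.1498 0.8326 , tau: -12.9708 2.8475 1.1010
step 19 , θ: 0.1345 0.6939 -0.1752 , qdot: 1.1053 1.1519 0.3795 , eef: 0.1003 0.1460 0.8318 , tau: -11.4745 2.6544 1.0092
step 20 , θ: 0.1490 0.7082 -0.1691 , qdot: 0.8208 0.7590 0.4019 , eef: 0.1067 0.1428 0.8312 , tau: -10.1750 2.4167 0.9190
step 21 , θ: 0.1596 0.7175 -0.1636 , qdot: 0.5895 0.4854 0.3347 , eef: 0.1113 0.1402 0.8308 , tau: -9.0498 2.1650 0.8295
step 22 , θ: 0.1670 0.7233 -0.1592 , qdot: 0.4039 0.2899 0.2484 , eef: 0.1146 0.1382 0.8306 , tau: -8.0774 1.9168 0.7426
step 23 , θ: 0.1719 0.7266 -0.1560 , qdot: 0.2565 0.1492 0.1685 , eef: 0.1168 0.1367 0.8304 , tau: -7.2382 1.6818 0.6606
step 24 , θ: 0.1749 0.7281 -0.1540 , qdot: 0.1406 0.0482 0.1026 , eef: 0.1181 0.1356 0.8304 , tau: -6.5147 1.4649 0.5849
step 25 , θ: 0.1764 0.7283 -0.1529 , qdot: 0.0518 -0.0153 0.0390 , eef: 0.1188 0.1349 0.8304 , tau: -5.8915 1.2662 0.5160
step 26 , θ: 0.1766 0.7278 -0.1528 , qdot: -0.0130 -0.0450 -0.0228 , eef: 0.1190 0.1345 0.8304 , tau: -5.3567 1.0839 0.4534
step 27 , θ: 0.1761 0.7270 -0.1534 , qdot: -0.0606 -0.0649 -0.0554 , eef: 0.1188 0.1345 0.8305 , tau: -4.9028 0.9233 0.3974
step 28 , θ: 0.1749 0.7259 -0.1544 , qdot: -0.0968 -0.0794 -0.0741 , eef: 0.1183 0.1347 0.8305 , tau: -4.5132 0.7831 0.3482
step 29 , θ: 0.1732 0.7246 -0.1556 , qdot: -0.1239 -0.0892 -0.0851 , eef: 0.1176 0.1351 0.8306 , tau: -4.1792 0.6614 0.3054
step 30 , θ: 0.1712 0.7232 -0.1569 , qdot: -0.1437 -0.0954 -0.0913 , eef: 0.1167 0.1357 0.8307 , tau: -3.8933 0.5562 0.2684
step 31 , θ: 0.1690 0.7218 -0.1583 , qdot: -0.1577 -0.0987 -0.0946 , eef: 0.1157 0.1365 0.8307 , tau: -3.6492 0.4657 0.2367
step 32 , θ: 0.1665 0.7203 -0.1597 , qdot: -0.1670 -0.1000 -0.0959 , eef: 0.1146 0.1373 0.8308 , tau: -3.4414 0.3883 0.2096
step 33 , θ: 0.1640 0.7188 -0.1612 , qdot: -0.1725 -0.0998 -0.0958 , eef: 0.1134 0.1382 0.8308 , tau: -3.2650 0.3223 0.1867
step 34 , θ: 0.1614 0.7173 -0.1626 , qdot: -0.1751 -0.0986 -0.0948 , eef: 0.1122 0.1391 0.8309 , tau: -3.1158 0.2664 0.1673
step 35 , θ: 0.1588 0.7158 -0.1640 , qdot: -0.1752 -0.0967 -0.0932 , eef: 0.1110 0.1401 0.8309 , tau: -2.9901 0.2193 0.1511
step 36 , θ: 0.1561 0.7144 -0.1654 , qdot: -0.1735 -0.0943 -0.0912 , eef: 0.1098 0.1410 0.8310 , tau: -2.8847 0.1798 0.1376
step 37 , θ: 0.1536 0.7130 -0.1667 , qdot: -0.1703 -0.0916 -0.0889 , eef: 0.1086 0.1420 0.8310 , tau: -78.5423 40.7791 16.3857
step 38 , θ: 0.1534 0.7258 -0.1276 , qdot: 0.1889 2.0084 4.9658 , eef: 0.1057 0.1530 0.8289 , tau: 13.0289 -8.2256 -3.1602
step 39 , θ: 0.1561 0.7575 -0.0725 , qdot: 0.1469 2.0790 2.5816 , eef: 0.1011 0.1713 0.8247 , tau: 10.9906 -6.8937 -2.5533
step 40 , θ: 0.1577 0.7862 -0.0429 , qdot: 0.0424 1.6831 1.4366 , eef: 0.0968 0.1851 0.8212 , tau: 9.1875 -5.7591 -2.0888
step 41 , θ: 0.1576 0.8079 -0.0262 , qdot: -0.0615 1.1919 0.8297 , eef: 0.0929 0.1954 0.8185 , tau: 7.5795 -4.8076 -1.7202
step 42 , θ: 0.1561 0.8225 -0.0165 , qdot: -0.1394 0.7501 0.4710 , eef: 0.0895 0.2029 0.8166 , tau: 6.1479 -4.0115 -1.4197
step 43 , θ: 0.1536 0.8311 -0.0112 , qdot: -0.1859 0.4017 0.2364 , eef: 0.0866 0.2082 0.8152 , tau: 4.8810 -3.3437 -1.1702
step 44 , θ: 0.1507 0.8352 -0.0089 , qdot: -0.2040 0.1476 0.0730 , eef: 0.0844 0.2119 0.8144 , tau: 3.7647 -2.7811 -0.9608
step 45 , θ: 0.1476 0.8360 -0.0087 , qdot: -0.1997 -0.0238 -0.0478 , eef: 0.0826 0.2142 0.8139
max |tau| (N·m): 78.5423


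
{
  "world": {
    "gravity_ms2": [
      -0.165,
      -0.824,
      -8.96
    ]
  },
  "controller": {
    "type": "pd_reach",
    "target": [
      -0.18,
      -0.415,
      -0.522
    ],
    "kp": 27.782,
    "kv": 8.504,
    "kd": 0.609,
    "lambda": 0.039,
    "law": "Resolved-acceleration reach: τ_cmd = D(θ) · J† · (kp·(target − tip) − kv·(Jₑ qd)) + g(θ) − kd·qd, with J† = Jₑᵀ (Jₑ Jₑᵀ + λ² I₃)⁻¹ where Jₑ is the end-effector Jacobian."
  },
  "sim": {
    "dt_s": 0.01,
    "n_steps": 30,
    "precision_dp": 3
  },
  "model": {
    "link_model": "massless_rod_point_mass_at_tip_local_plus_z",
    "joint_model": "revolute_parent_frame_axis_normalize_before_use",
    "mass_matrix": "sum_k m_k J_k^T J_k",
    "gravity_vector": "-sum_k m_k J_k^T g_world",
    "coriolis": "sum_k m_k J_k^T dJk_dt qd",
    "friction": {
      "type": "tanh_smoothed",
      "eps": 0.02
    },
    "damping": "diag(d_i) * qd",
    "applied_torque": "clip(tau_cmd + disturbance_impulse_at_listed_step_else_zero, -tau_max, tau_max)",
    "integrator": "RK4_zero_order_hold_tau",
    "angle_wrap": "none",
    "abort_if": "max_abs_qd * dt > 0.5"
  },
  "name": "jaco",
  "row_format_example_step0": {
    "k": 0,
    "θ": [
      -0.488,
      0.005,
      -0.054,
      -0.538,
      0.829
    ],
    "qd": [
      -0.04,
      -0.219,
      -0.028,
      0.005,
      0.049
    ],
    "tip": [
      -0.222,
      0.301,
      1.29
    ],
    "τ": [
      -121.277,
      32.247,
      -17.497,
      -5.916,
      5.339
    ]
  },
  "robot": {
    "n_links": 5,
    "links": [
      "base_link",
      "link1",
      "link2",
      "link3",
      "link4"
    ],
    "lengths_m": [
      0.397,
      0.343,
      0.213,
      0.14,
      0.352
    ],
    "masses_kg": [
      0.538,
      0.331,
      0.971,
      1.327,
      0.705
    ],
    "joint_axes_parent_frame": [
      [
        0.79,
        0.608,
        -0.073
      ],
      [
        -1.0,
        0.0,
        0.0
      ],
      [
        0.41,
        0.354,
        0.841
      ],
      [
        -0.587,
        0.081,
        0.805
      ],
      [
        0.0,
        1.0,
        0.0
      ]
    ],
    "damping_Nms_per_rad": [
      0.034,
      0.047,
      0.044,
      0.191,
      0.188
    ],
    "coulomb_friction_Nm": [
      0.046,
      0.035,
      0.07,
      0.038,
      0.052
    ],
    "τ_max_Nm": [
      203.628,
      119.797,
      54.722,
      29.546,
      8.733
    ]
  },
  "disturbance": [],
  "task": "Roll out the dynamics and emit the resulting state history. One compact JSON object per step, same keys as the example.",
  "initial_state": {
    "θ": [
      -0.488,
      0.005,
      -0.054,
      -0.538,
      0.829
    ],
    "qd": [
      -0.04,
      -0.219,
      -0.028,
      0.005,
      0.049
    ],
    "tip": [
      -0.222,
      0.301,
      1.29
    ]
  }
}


{"k":1,"\u03b8":[-0.492,0.001,-0.051,-0.542,0.838],"qd":[-0.835,-0.631,0.59,-0.873,1.792],"tip":[-0.222,0.299,1.287],"\u03c4":[-107.205,28.342,-15.919,-4.917,3.836]}
{"k":2,"\u03b8":[-0.504,-0.007,-0.042,-0.555,0.862],"qd":[-1.563,-1.02,1.303,-1.646,3.004],"tip":[-0.223,0.295,1.28],"\u03c4":[-90.462,22.951,-13.961,-4.177,2.867]}
{"k":3,"\u03b8":[-0.523,-0.02,-0.026,-0.574,0.897],"qd":[-2.189,-1.398,1.878,-2.258,3.871],"tip":[-0.224,0.29,1.27],"\u03c4":[-72.505,16.782,-11.714,-3.661,2.216]}
{"k":4,"\u03b8":[-0.548,-0.035,-0.006,-0.599,0.939],"qd":[-2.705,-1.763,2.267,-2.725,4.472],"tip":[-0.225,0.285,1.255],"\u03c4":[-54.651,10.473,-9.35,-3.303,1.765]}
{"k":5,"\u03b8":[-0.577,-0.055,0.018,-0.628,0.986],"qd":[-3.117,-2.11,2.479,-3.071,4.862],"tip":[-0.228,0.279,1.237],"\u03c4":[-37.837,4.471,-7.023,-3.046,1.435]}
{"k":6,"\u03b8":[-0.609,-0.077,0.043,-0.66,1.036],"qd":[-3.436,-2.433,2.543,-3.324,5.089],"tip":[-0.231,0.274,1.216],"\u03c4":[-22.604,-0.968,-4.835,-2.845,1.17]}
{"k":7,"\u03b8":[-0.645,-0.103,0.068,-0.694,1.087],"qd":[-3.675,-2.728,2.489,-3.503,5.194],"tip":[-0.235,0.269,1.193],"\u03c4":[-9.182,-5.734,-2.846,-2.669,0.934]}
{"k":8,"\u03b8":[-0.683,-0.132,0.092,-0.73,1.139],"qd":[-3.847,-2.996,2.348,-3.628,5.209],"tip":[-0.241,0.264,1.167],"\u03c4":[2.398,-9.812,-1.08,-2.495,0.704]}
{"k":9,"\u03b8":[-0.722,-0.163,0.115,-0.766,1.191],"qd":[-3.966,-3.236,2.145,-3.711,5.16],"tip":[-0.247,0.259,1.139],"\u03c4":[12.225,-13.24,0.459,-2.311,0.47]}
{"k":10,"\u03b8":[-0.762,-0.196,0.135,-0.804,1.242],"qd":[-4.042,-3.451,1.901,-3.765,5.065],"tip":[-0.253,0.254,1.11],"\u03c4":[20.442,-16.076,1.783,-2.108,0.229]}
{"k":11,"\u03b8":[-0.802,-0.232,0.153,-0.842,1.292],"qd":[-4.085,-3.645,1.631,-3.795,4.938],"tip":[-0.261,0.249,1.08],"\u03c4":[27.213,-18.389,2.912,-1.884,-0.017]}
{"k":12,"\u03b8":[-0.843,-0.269,0.168,-0.88,1.341],"qd":[-4.103,-3.82,1.344,-3.809,4.79],"tip":[-0.269,0.244,1.05],"\u03c4":[32.699,-20.242,3.866,-1.639,-0.265]}
{"k":13,"\u03b8":[-0.884,-0.308,0.18,-0.918,1.388],"qd":[-4.103,-3.981,1.049,-3.809,4.627],"tip":[-0.277,0.238,1.018],"\u03c4":[37.048,-21.691,4.667,-1.376,-0.508]}
{"k":14,"\u03b8":[-0.925,-0.349,0.189,-0.956,1.433],"qd":[-4.089,-4.131,0.749,-3.798,4.454],"tip":[-0.285,0.233,0.987],"\u03c4":[40.391,-22.785,5.336,-1.097,-0.743]}
{"k":15,"\u03b8":[-0.966,-0.391,0.195,-0.994,1.477],"qd":[-4.067,-4.271,0.449,-3.778,4.275],"tip":[-0.293,0.227,0.955],"\u03c4":[42.844,-23.561,5.89,-0.808,-0.963]}
{"k":16,"\u03b8":[-1.006,-0.434,0.198,-1.031,1.519],"qd":[-4.038,-4.405,0.149,-3.751,4.092],"tip":[-0.301,0.22,0.923],"\u03c4":[44.503,-24.049,6.345,-0.512,-1.163]}
{"k":17,"\u03b8":[-1.047,-0.479,0.198,-1.069,1.559],"qd":[-4.01,-4.535,-0.133,-3.726,3.89],"tip":[-0.309,0.213,0.891],"\u03c4":[45.42,-24.254,6.697,-0.207,-1.332]}
{"k":18,"\u03b8":[-1.087,-0.525,0.195,-1.106,1.596],"qd":[-3.985,-4.661,-0.397,-3.703,3.671],"tip":[-0.317,0.206,0.86],"\u03c4":[45.66,-24.186,6.953,0.1,-1.465]}
{"k":19,"\u03b8":[-1.126,-0.572,0.19,-1.143,1.632],"qd":[-3.959,-4.786,-0.678,-3.659,3.47],"tip":[-0.324,0.198,0.829],"\u03c4":[45.361,-23.895,7.157,0.393,-1.584]}
{"k":20,"\u03b8":[-1.166,-0.621,0.182,-1.179,1.666],"qd":[-3.935,-4.908,-0.965,-3.604,3.273],"tip":[-0.33,0.19,0.798],"\u03c4":[44.56,-23.375,7.306,0.675,-1.676]}
{"k":21,"\u03b8":[-1.205,-0.67,0.171,-1.215,1.697],"qd":[-3.915,-5.028,-1.253,-3.541,3.078],"tip":[-0.336,0.181,0.767],"\u03c4":[43.306,-22.63,7.404,0.946,-1.738]}
{"k":22,"\u03b8":[-1.244,-0.721,0.157,-1.25,1.727],"qd":[-3.9,-5.144,-1.54,-3.472,2.88],"tip":[-0.342,0.171,0.737],"\u03c4":[41.652,-21.664,7.453,1.205,-1.768]}
{"k":23,"\u03b8":[-1.283,-0.773,0.14,-1.284,1.755],"qd":[-3.893,-5.257,-1.824,-3.398,2.678],"tip":[-0.347,0.161,0.708],"\u03c4":[39.658,-20.483,7.455,1.451,-1.764]}
{"k":24,"\u03b8":[-1.322,-0.826,0.12,-1.318,1.781],"qd":[-3.894,-5.364,-2.103,-3.321,2.471],"tip":[-0.351,0.151,0.679],"\u03c4":[37.388,-19.1,7.412,1.682,-1.726]}
{"k":25,"\u03b8":[-1.361,-0.88,0.098,-1.35,1.804],"qd":[-3.903,-5.463,-2.375,-3.243,2.257],"tip":[-0.354,0.139,0.651],"\u03c4":[34.914,-17.534,7.327,1.899,-1.655]}
{"k":26,"\u03b8":[-1.4,-0.936,0.073,-1.382,1.826],"qd":[-3.921,-5.553,-2.634,-3.165,2.035],"tip":[-0.357,0.128,0.623],"\u03c4":[32.312,-15.809,7.203,2.102,-1.552]}
{"k":27,"\u03b8":[-1.44,-0.991,0.045,-1.414,1.845],"qd":[-3.949,-5.631,-2.878,-3.09,1.804],"tip":[-0.359,0.115,0.595],"\u03c4":[29.664,-13.962,7.042,2.291,-1.418]}
{"k":28,"\u03b8":[-1.479,-1.048,0.016,-1.444,1.861],"qd":[-3.987,-5.694,-3.101,-3.02,1.562],"tip":[-0.36,0.103,0.568],"\u03c4":[27.052,-12.035,6.848,2.467,-1.257]}
{"k":29,"\u03b8":[-1.519,-1.105,-0.016,-1.474,1.876],"qd":[-4.034,-5.739,-3.297,-2.958,1.309],"tip":[-0.36,0.09,0.541],"\u03c4":[24.555,-10.077,6.625,2.633,-1.07]}
{"k":30,"\u03b8":[-1.56,-1.163,-0.05,-1.503,1.888],"qd":[-4.091,-5.764,-3.459,-2.905,1.046],"tip":[-0.359,0.076,0.515]}


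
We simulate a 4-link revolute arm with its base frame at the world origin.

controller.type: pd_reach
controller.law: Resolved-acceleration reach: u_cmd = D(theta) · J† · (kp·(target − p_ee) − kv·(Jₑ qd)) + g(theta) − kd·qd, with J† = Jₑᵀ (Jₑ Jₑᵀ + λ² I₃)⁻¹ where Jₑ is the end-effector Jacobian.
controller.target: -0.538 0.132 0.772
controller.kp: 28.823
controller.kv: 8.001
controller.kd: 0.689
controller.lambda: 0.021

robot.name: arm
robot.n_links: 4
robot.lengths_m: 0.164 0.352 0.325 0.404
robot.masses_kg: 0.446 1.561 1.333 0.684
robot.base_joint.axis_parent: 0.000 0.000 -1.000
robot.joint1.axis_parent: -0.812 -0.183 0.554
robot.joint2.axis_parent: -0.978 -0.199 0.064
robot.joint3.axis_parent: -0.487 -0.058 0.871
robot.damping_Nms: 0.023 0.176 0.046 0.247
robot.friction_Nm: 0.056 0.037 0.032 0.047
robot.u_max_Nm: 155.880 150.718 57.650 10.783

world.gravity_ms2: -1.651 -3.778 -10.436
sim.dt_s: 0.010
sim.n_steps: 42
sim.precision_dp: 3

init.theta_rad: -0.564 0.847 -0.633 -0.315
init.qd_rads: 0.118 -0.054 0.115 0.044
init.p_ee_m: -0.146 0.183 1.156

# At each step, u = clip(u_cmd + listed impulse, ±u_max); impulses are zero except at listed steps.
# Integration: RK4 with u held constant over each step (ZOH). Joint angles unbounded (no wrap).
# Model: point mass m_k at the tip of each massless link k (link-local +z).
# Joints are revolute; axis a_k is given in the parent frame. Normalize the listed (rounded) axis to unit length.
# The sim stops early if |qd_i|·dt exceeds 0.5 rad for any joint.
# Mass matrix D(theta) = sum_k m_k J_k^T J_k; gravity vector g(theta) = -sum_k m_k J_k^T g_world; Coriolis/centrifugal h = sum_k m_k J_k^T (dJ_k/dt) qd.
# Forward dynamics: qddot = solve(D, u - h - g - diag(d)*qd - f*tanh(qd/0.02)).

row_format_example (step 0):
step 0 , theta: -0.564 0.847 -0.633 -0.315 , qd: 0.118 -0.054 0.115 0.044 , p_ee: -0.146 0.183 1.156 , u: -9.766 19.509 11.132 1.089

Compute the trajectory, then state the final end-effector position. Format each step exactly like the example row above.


step 1 , theta: -0.566 0.849 -0.634 -0.316 , qd: -0.490 0.450 -0.338 -0.280 , p_ee: -0.147 0.183 1.155 , u: -8.321 16.998 10.501 1.238
step 2 , theta: -0.573 0.856 -0.639 -0.320 , qd: -1.018 0.883 -0.735 -0.395 , p_ee: -0.149 0.183 1.154 , u: -7.065 14.480 9.773 1.227
step 3 , theta: -0.586 0.866 -0.648 -0.324 , qd: -1.456 1.250 -1.049 -0.497 , p_ee: -0.152 0.184 1.152 , u: -5.921 12.015 8.978 1.204
step 4 , theta: -0.602 0.880 -0.660 -0.329 , qd: -1.807 1.560 -1.293 -0.582 , p_ee: -0.156 0.184 1.149 , u: -4.875 9.602 8.128 1.165
step 5 , theta: -0.622 0.897 -0.674 -0.336 , qd: -2.079 1.822 -1.478 -0.646 , p_ee: -0.162 0.184 1.145 , u: -3.912 7.248 7.241 1.109
step 6 , theta: -0.643 0.917 -0.689 -0.342 , qd: -2.278 2.041 -1.614 -0.691 , p_ee: -0.168 0.185 1.141 , u: -3.020 4.961 6.328 1.037
step 7 , theta: -0.667 0.938 -0.706 -0.349 , qd: -2.414 2.223 -1.710 -0.716 , p_ee: -0.175 0.186 1.136 , u: -2.186 2.751 5.403 0.951
step 8 , theta: -0.691 0.961 -0.723 -0.356 , qd: -2.495 2.372 -1.772 -0.724 , p_ee: -0.183 0.186 1.130 , u: -1.401 0.628 4.478 0.852
step 9 , theta: -0.717 0.985 -0.741 -0.364 , qd: -2.531 2.493 -1.806 -0.717 , p_ee: -0.192 0.187 1.124 , u: -0.656 -1.401 3.562 0.744
step 10 , theta: -0.742 1.011 -0.759 -0.371 , qd: -2.528 2.587 -1.816 -0.700 , p_ee: -0.202 0.188 1.118 , u: 0.053 -3.327 2.664 0.630
step 11 , theta: -0.767 1.037 -0.778 -0.378 , qd: -2.496 2.659 -1.808 -0.673 , p_ee: -0.213 0.188 1.112 , u: 0.731 -5.147 1.791 0.511
step 12 , theta: -0.792 1.064 -0.796 -0.384 , qd: -2.439 2.710 -1.783 -0.640 , p_ee: -0.224 0.189 1.105 , u: 1.378 -6.855 0.949 0.391
step 13 , theta: -0.816 1.091 -0.813 -0.390 , qd: -2.365 2.743 -1.746 -0.602 , p_ee: -0.236 0.189 1.098 , u: 1.996 -8.450 0.143 0.272
step 14 , theta: -0.839 1.118 -0.830 -0.396 , qd: -2.276 2.760 -1.698 -0.562 , p_ee: -0.248 0.189 1.090 , u: 2.585 -9.931 -0.625 0.154
step 15 , theta: -0.861 1.146 -0.847 -0.402 , qd: -2.178 2.763 -1.641 -0.521 , p_ee: -0.261 0.189 1.083 , u: 3.143 -11.300 -1.351 0.040
step 16 , theta: -0.882 1.174 -0.863 -0.407 , qd: -2.073 2.753 -1.579 -0.480 , p_ee: -0.274 0.188 1.075 , u: 3.669 -12.559 -2.036 -0.070
step 17 , theta: -0.903 1.201 -0.879 -0.411 , qd: -1.965 2.731 -1.512 -0.440 , p_ee: -0.287 0.188 1.067 , u: 4.163 -13.710 -2.677 -0.175
step 18 , theta: -0.922 1.228 -0.893 -0.415 , qd: -1.856 2.701 -1.443 -0.401 , p_ee: -0.300 0.187 1.059 , u: 4.623 -14.758 -3.274 -0.274
step 19 , theta: -0.940 1.255 -0.907 -0.419 , qd: -1.747 2.662 -1.372 -0.365 , p_ee: -0.314 0.185 1.051 , u: 5.049 -15.706 -3.828 -0.368
step 20 , theta: -0.957 1.281 -0.921 -0.423 , qd: -1.639 2.616 -1.300 -0.330 , p_ee: -0.327 0.184 1.043 , u: 5.442 -16.559 -4.340 -0.455
step 21 , theta: -0.973 1.307 -0.933 -0.426 , qd: -1.535 2.564 -1.229 -0.299 , p_ee: -0.341 0.182 1.035 , u: 5.800 -17.324 -4.811 -0.537
step 22 , theta: -0.987 1.333 -0.945 -0.429 , qd: -1.434 2.508 -1.160 -0.269 , p_ee: -0.354 0.180 1.027 , u: 6.124 -18.004 -5.241 -0.612
step 23 , theta: -1.001 1.357 -0.957 -0.431 , qd: -1.337 2.447 -1.093 -0.243 , p_ee: -0.367 0.177 1.018 , u: 6.415 -18.605 -5.632 -0.681
step 24 , theta: -1.014 1.382 -0.967 -0.434 , qd: -1.245 2.384 -1.028 -0.218 , p_ee: -0.380 0.175 1.010 , u: 6.675 -19.133 -5.986 -0.745
step 25 , theta: -1.026 1.405 -0.977 -0.436 , qd: -1.158 2.318 -0.967 -0.196 , p_ee: -0.392 0.172 1.002 , u: 6.904 -19.592 -6.304 -0.802
step 26 , theta: -1.037 1.428 -0.987 -0.438 , qd: -1.076 2.250 -0.910 -0.176 , p_ee: -0.405 0.169 0.994 , u: 7.103 -19.988 -6.589 -0.854
step 27 , theta: -1.048 1.450 -0.995 -0.439 , qd: -0.999 2.182 -0.856 -0.158 , p_ee: -0.417 0.166 0.987 , u: 7.275 -20.326 -6.841 -0.902
step 28 , theta: -1.057 1.472 -1.004 -0.441 , qd: -0.926 2.112 -0.806 -0.142 , p_ee: -0.428 0.163 0.979 , u: 7.422 -20.610 -7.063 -0.944
step 29 , theta: -1.066 1.492 -1.012 -0.442 , qd: -0.859 2.043 -0.760 -0.128 , p_ee: -0.439 0.160 0.971 , u: 7.544 -20.846 -7.256 -0.981
step 30 , theta: -1.074 1.512 -1.019 -0.443 , qd: -0.796 1.974 -0.717 -0.115 , p_ee: -0.450 0.157 0.964 , u: 7.643 -21.036 -7.423 -1.014
step 31 , theta: -1.082 1.532 -1.026 -0.444 , qd: -0.738 1.905 -0.679 -0.103 , p_ee: -0.460 0.154 0.956 , u: 7.722 -21.186 -7.565 -1.043
step 32 , theta: -1.089 1.550 -1.033 -0.445 , qd: -0.685 1.837 -0.645 -0.093 , p_ee: -0.470 0.150 0.949 , u: 7.783 -21.299 -7.683 -1.068
step 33 , theta: -1.096 1.569 -1.039 -0.446 , qd: -0.635 1.771 -0.614 -0.085 , p_ee: -0.480 0.147 0.942 , u: 7.826 -21.379 -7.780 -1.089
step 34 , theta: -1.102 1.586 -1.045 -0.447 , qd: -0.589 1.705 -0.587 -0.077 , p_ee: -0.489 0.144 0.935 , u: 7.853 -21.429 -7.857 -1.107
step 35 , theta: -1.108 1.603 -1.051 -0.448 , qd: -0.547 1.641 -0.563 -0.070 , p_ee: -0.497 0.141 0.928 , u: 7.866 -21.451 -7.915 -1.121
step 36 , theta: -1.113 1.619 -1.056 -0.448 , qd: -0.508 1.579 -0.542 -0.064 , p_ee: -0.505 0.138 0.922 , u: 7.867 -21.450 -7.957 -1.133
step 37 , theta: -1.118 1.634 -1.062 -0.449 , qd: -0.473 1.518 -0.524 -0.059 , p_ee: -0.513 0.135 0.915 , u: 7.857 -21.428 -7.983 -1.142
step 38 , theta: -1.122 1.649 -1.067 -0.450 , qd: -0.440 1.459 -0.509 -0.054 , p_ee: -0.520 0.132 0.909 , u: 7.836 -21.387 -7.994 -1.148
step 39 , theta: -1.127 1.663 -1.072 -0.450 , qd: -0.410 1.402 -0.496 -0.051 , p_ee: -0.527 0.129 0.903 , u: 7.807 -21.329 -7.993 -1.152
step 40 , theta: -1.131 1.677 -1.077 -0.451 , qd: -0.383 1.346 -0.485 -0.047 , p_ee: -0.534 0.126 0.897 , u: 7.771 -21.256 -7.981 -1.154
step 41 , theta: -1.134 1.690 -1.081 -0.451 , qd: -0.358 1.292 -0.476 -0.045 , p_ee: -0.540 0.124 0.892 , u: 7.728 -21.171 -7.958 -1.154
step 42 , theta: -1.138 1.703 -1.086 -0.452 , qd: -0.335 1.240 -0.469 -0.042 , p_ee: -0.545 0.121 0.886
final p_ee position (m): -0.545 0.121 0.886
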